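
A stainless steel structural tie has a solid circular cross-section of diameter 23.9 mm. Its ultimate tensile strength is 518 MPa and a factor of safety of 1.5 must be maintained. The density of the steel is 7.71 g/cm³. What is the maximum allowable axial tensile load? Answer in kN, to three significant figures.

F_allow = 155 kN

σ_allow = 518/1.5 = 345.3 MPa.
A = πd²/4 = π×23.9²/4 = 448.6 mm².
F_allow = σ_allow × A = 345.3×448.6 = 154900 N.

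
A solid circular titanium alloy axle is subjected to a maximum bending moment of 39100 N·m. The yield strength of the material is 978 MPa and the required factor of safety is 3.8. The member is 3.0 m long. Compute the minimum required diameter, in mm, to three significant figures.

d = 116 mm

σ_allow = 978/3.8 = 257.4 MPa.
For a solid circular section σ = 32M/(πd³), so d³ = 32M/(π σ_allow) = 32×3.9100×10^7/(π×257.4) = 1.547×10^6 mm³.
d = 115.7 mm.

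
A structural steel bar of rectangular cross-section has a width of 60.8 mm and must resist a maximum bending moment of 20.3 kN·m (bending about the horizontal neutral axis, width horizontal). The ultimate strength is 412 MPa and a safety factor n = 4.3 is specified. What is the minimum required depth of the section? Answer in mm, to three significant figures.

σ_allow = 412/4.3 = 95.81 MPa.
For a rectangular section σ = 6M/(bh²), so h² = 6M/(b σ_allow) = 6×2.0300×10^7/(60.8×95.81) = 20910 mm².
h = 144.6 mm.

h = 145 mm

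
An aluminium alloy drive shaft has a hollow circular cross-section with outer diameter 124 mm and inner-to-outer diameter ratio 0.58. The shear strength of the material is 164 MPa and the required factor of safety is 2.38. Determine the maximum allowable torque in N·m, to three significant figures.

T_allow = 22900 N·m

τ_allow = 164/2.38 = 68.91 MPa.
For a hollow shaft T_allow = τ_allow·πd_o³(1−k⁴)/16 with 1−k⁴ = 0.8868, so πd_o³(1−k⁴)/16 = 332000 mm³.
T_allow = 68.91×332000 = 2.288×10^7 N·mm = 22880 N·m.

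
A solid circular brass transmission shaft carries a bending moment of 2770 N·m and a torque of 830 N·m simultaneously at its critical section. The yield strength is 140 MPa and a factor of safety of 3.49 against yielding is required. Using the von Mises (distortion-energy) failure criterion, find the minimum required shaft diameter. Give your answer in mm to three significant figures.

σ_allow = σ_y/n = 140/3.49 = 40.11 MPa.
For a solid shaft σ_b = 32M/(πd³) and τ = 16T/(πd³), so the von Mises stress is σ' = (16/πd³)·√(4M²+3T²).
√(4M²+3T²) = √(4×(2.770×10^6)² + 3×(830000)²) = 5.723×10^6 N·mm.
d³ = 16×5.723×10^6/(π×40.11) = 726700 mm³.
d = 89.90 mm.

d = 89.9 mm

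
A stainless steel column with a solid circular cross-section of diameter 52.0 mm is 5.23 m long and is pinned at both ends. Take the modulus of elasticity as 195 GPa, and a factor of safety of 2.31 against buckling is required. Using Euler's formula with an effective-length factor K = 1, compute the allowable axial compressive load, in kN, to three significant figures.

I = πd⁴/64 = π×52.0⁴/64 = 358900 mm⁴.
Effective length L_e = KL = 1×5.23 m = 5230 mm.
Euler critical load P_cr = π²EI/L_e² = π²×195000×358900/5230² = 25250 N.
P_allow = P_cr/n = 25250/2.31 = 10930 N.

P_allow = 10.9 kN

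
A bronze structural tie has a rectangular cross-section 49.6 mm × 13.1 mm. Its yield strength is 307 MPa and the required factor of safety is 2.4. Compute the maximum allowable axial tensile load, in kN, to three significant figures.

F_allow = 83.1 kN

σ_allow = 307/2.4 = 127.9 MPa.
A = 49.6×13.1 = 649.8 mm².
F_allow = σ_allow × A = 127.9×649.8 = 83120 N.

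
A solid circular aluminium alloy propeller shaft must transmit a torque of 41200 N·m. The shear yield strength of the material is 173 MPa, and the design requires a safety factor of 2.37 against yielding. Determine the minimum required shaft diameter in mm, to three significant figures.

Allowable shear stress τ_allow = 173/2.37 = 73.00 MPa.
For a solid shaft τ = 16T/(πd³), so d³ = 16T/(π τ_allow) = 16×4.1200×10^7/(π×73.00) = 2.875×10^6 mm³.
d = (2.875×10^6)^(1/3) = 142.2 mm.

d = 142 mm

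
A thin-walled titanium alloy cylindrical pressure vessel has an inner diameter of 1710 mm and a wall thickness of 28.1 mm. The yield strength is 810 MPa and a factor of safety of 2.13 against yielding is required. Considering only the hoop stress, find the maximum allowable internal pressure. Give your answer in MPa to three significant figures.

σ_allow = 810/2.13 = 380.3 MPa.
σ_h = pD/(2t) → p_allow = 2σ_allow t/D = 2×380.3×28.1/1710 = 12.50 MPa.

p_allow = 12.5 MPa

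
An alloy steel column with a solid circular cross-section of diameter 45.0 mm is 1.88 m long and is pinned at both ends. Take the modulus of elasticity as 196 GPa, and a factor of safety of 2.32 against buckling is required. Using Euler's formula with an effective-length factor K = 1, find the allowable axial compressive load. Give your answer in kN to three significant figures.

P_allow = 47.5 kN

I = πd⁴/64 = π×45.0⁴/64 = 201300 mm⁴.
Effective length L_e = KL = 1×1.88 m = 1880 mm.
Euler critical load P_cr = π²EI/L_e² = π²×196000×201300/1880² = 110200 N.
P_allow = P_cr/n = 110200/2.32 = 47490 N.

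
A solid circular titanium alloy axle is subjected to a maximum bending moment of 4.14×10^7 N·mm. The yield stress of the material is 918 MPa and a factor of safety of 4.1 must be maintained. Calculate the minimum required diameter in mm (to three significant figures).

d = 123 mm

σ_allow = 918/4.1 = 223.9 MPa.
For a solid circular section σ = 32M/(πd³), so d³ = 32M/(π σ_allow) = 32×4.1400×10^7/(π×223.9) = 1.883×10^6 mm³.
d = 123.5 mm.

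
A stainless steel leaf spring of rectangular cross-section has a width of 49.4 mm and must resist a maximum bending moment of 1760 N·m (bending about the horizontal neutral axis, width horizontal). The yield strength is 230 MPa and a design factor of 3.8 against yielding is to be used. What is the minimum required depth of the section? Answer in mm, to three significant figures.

σ_allow = 230/3.8 = 60.53 MPa.
For a rectangular section σ = 6M/(bh²), so h² = 6M/(b σ_allow) = 6×1760000/(49.4×60.53) = 3532 mm².
h = 59.43 mm.

h = 59.4 mm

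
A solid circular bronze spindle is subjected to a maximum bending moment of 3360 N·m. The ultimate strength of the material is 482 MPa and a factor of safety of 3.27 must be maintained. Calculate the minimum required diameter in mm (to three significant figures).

d = 61.5 mm

σ_allow = 482/3.27 = 147.4 MPa.
For a solid circular section σ = 32M/(πd³), so d³ = 32M/(π σ_allow) = 32×3360000/(π×147.4) = 232200 mm³.
d = 61.46 mm.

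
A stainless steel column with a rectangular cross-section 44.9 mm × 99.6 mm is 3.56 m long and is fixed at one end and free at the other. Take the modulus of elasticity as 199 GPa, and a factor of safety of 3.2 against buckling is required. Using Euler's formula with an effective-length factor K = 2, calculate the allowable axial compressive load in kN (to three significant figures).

P_allow = 9.10 kN

Buckling occurs about the weak axis: I_min = h·b³/12 = 99.6×44.9³/12 = 751300 mm⁴ (b = 44.9 mm is the smaller dimension).
Effective length L_e = KL = 2×3.56 m = 7120 mm.
Euler critical load P_cr = π²EI/L_e² = π²×199000×751300/7120² = 29110 N.
P_allow = P_cr/n = 29110/3.2 = 9096 N.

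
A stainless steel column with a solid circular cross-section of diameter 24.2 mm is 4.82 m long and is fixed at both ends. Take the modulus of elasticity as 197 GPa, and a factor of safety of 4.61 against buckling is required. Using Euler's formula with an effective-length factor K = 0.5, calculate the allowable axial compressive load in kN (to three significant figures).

I = πd⁴/64 = π×24.2⁴/64 = 16840 mm⁴.
Effective length L_e = KL = 0.5×4.82 m = 2410 mm.
Euler critical load P_cr = π²EI/L_e² = π²×197000×16840/2410² = 5636 N.
P_allow = P_cr/n = 5636/4.61 = 1223 N.

P_allow = 1.22 kN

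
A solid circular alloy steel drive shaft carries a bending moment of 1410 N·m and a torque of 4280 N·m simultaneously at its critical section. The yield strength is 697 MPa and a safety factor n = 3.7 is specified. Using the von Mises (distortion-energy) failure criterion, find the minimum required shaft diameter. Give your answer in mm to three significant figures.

σ_allow = σ_y/n = 697/3.7 = 188.4 MPa.
For a solid shaft σ_b = 32M/(πd³) and τ = 16T/(πd³), so the von Mises stress is σ' = (16/πd³)·√(4M²+3T²).
√(4M²+3T²) = √(4×(1.410×10^6)² + 3×(4.280×10^6)²) = 7.931×10^6 N·mm.
d³ = 16×7.931×10^6/(π×188.4) = 214400 mm³.
d = 59.85 mm.

d = 59.9 mm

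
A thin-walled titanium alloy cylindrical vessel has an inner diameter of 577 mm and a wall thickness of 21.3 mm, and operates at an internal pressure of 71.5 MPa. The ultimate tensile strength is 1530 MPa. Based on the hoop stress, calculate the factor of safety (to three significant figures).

σ_h = pD/(2t) = 71.5×577/(2×21.3) = 968.4 MPa.
n = 1530/968.4 = 1.580.

n = 1.58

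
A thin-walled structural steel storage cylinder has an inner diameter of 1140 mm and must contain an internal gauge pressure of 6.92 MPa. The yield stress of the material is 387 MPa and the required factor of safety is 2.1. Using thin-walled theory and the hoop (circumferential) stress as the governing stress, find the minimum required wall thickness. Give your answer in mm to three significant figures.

σ_allow = 387/2.1 = 184.3 MPa.
Hoop stress σ_h = pD/(2t), so t = pD/(2σ_allow) = 6.92×1140/(2×184.3) = 21.40 mm.

t = 21.4 mm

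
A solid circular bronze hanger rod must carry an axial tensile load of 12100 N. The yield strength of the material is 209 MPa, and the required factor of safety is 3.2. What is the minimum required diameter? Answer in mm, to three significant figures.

d = 15.4 mm

Allowable stress σ_allow = 209/3.2 = 65.31 MPa.
Required area A = F/σ_allow = 12100/65.31 = 185.3 mm².
A = πd²/4 → d = √(4A/π) = 15.36 mm.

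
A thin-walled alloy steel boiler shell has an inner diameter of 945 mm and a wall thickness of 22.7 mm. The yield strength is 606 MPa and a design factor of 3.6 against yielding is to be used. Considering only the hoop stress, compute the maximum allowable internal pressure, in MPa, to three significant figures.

σ_allow = 606/3.6 = 168.3 MPa.
σ_h = pD/(2t) → p_allow = 2σ_allow t/D = 2×168.3×22.7/945 = 8.087 MPa.

p_allow = 8.09 MPa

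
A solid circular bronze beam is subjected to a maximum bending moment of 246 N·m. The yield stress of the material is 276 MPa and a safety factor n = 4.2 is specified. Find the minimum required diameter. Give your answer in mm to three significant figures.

σ_allow = 276/4.2 = 65.71 MPa.
For a solid circular section σ = 32M/(πd³), so d³ = 32M/(π σ_allow) = 32×246000/(π×65.71) = 38130 mm³.
d = 33.66 mm.

d = 33.7 mm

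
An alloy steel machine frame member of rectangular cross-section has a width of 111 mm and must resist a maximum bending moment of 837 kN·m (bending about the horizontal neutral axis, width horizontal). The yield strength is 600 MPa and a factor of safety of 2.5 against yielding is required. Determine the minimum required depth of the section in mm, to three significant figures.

h = 434 mm

σ_allow = 600/2.5 = 240.0 MPa.
For a rectangular section σ = 6M/(bh²), so h² = 6M/(b σ_allow) = 6×8.3700×10^8/(111×240.0) = 188500 mm².
h = 434.2 mm.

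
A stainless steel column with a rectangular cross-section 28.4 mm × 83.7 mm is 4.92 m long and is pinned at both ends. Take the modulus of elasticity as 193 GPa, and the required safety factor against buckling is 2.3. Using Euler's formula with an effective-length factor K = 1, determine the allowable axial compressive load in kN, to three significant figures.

Buckling occurs about the weak axis: I_min = h·b³/12 = 83.7×28.4³/12 = 159800 mm⁴ (b = 28.4 mm is the smaller dimension).
Effective length L_e = KL = 1×4.92 m = 4920 mm.
Euler critical load P_cr = π²EI/L_e² = π²×193000×159800/4920² = 12570 N.
P_allow = P_cr/n = 12570/2.3 = 5466 N.

P_allow = 5.47 kN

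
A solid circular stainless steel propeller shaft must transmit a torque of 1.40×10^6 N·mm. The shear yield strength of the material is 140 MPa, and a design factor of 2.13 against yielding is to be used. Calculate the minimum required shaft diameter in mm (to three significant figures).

d = 47.7 mm

Allowable shear stress τ_allow = 140/2.13 = 65.73 MPa.
For a solid shaft τ = 16T/(πd³), so d³ = 16T/(π τ_allow) = 16×1400000/(π×65.73) = 108500 mm³.
d = (108500)^(1/3) = 47.69 mm.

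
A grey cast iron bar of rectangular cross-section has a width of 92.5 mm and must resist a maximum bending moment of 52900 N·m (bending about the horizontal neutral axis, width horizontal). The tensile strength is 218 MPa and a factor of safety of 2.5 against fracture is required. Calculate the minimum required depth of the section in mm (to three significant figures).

σ_allow = 218/2.5 = 87.20 MPa.
For a rectangular section σ = 6M/(bh²), so h² = 6M/(b σ_allow) = 6×5.2900×10^7/(92.5×87.20) = 39350 mm².
h = 198.4 mm.

h = 198 mm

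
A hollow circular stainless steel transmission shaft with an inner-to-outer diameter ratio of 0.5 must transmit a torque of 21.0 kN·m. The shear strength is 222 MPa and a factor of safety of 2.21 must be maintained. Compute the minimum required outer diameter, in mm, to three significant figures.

d_o = 104 mm

τ_allow = 222/2.21 = 100.5 MPa.
For a hollow shaft τ = 16T/[πd_o³(1−k⁴)] with k = 0.5, so 1−k⁴ = 0.9375.
d_o³ = 16T/[π τ_allow (1−k⁴)] = 16×2.1000×10^7/(π×100.5×0.9375) = 1.136×10^6 mm³.
d_o = 104.3 mm.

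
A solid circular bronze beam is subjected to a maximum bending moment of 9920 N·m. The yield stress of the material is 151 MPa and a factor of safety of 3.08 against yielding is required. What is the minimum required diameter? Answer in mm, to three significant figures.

σ_allow = 151/3.08 = 49.03 MPa.
For a solid circular section σ = 32M/(πd³), so d³ = 32M/(π σ_allow) = 32×9920000/(π×49.03) = 2.061×10^6 mm³.
d = 127.3 mm.

d = 127 mm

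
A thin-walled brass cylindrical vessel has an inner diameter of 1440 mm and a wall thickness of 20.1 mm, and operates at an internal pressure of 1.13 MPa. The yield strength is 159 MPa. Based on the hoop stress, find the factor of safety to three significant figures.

σ_h = pD/(2t) = 1.13×1440/(2×20.1) = 40.48 MPa.
n = 159/40.48 = 3.928.

n = 3.93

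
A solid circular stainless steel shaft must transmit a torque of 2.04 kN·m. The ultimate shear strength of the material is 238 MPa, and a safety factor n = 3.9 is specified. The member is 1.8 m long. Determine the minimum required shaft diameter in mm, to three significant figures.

d = 55.4 mm

Allowable shear stress τ_allow = 238/3.9 = 61.03 MPa.
For a solid shaft τ = 16T/(πd³), so d³ = 16T/(π τ_allow) = 16×2040000/(π×61.03) = 170300 mm³.
d = (170300)^(1/3) = 55.42 mm.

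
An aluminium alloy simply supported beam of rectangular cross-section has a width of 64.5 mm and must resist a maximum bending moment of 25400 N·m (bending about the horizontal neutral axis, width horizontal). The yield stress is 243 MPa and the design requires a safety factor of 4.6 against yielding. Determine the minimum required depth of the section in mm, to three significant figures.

h = 211 mm

σ_allow = 243/4.6 = 52.83 MPa.
For a rectangular section σ = 6M/(bh²), so h² = 6M/(b σ_allow) = 6×2.5400×10^7/(64.5×52.83) = 44730 mm².
h = 211.5 mm.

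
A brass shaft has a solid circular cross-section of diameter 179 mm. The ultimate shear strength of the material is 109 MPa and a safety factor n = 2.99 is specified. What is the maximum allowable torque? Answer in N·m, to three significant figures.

τ_allow = 109/2.99 = 36.45 MPa.
For a solid shaft T_allow = τ_allow·πd³/16; πd³/16 = π×179³/16 = 1.126×10^6 mm³.
T_allow = 36.45×1.126×10^6 = 4.105×10^7 N·mm = 41050 N·m.

T_allow = 41100 N·m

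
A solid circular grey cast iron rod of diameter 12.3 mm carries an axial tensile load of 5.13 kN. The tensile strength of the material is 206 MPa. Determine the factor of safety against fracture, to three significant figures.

n = 4.77

A = πd²/4 = 118.8 mm².
σ = F/A = 5130.0/118.8 = 43.17 MPa.
n = 206/43.17 = 4.771.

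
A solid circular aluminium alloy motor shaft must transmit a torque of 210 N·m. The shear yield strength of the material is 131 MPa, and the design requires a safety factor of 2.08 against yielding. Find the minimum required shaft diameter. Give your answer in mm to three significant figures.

d = 25.7 mm

Allowable shear stress τ_allow = 131/2.08 = 62.98 MPa.
For a solid shaft τ = 16T/(πd³), so d³ = 16T/(π τ_allow) = 16×210000/(π×62.98) = 16980 mm³.
d = (16980)^(1/3) = 25.70 mm.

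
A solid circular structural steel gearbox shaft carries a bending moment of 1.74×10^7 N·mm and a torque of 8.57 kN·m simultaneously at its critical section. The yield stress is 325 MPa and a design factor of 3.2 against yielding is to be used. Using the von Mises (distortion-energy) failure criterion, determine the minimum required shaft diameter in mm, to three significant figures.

d = 124 mm

σ_allow = σ_y/n = 325/3.2 = 101.6 MPa.
For a solid shaft σ_b = 32M/(πd³) and τ = 16T/(πd³), so the von Mises stress is σ' = (16/πd³)·√(4M²+3T²).
√(4M²+3T²) = √(4×(1.740×10^7)² + 3×(8.570×10^6)²) = 3.783×10^7 N·mm.
d³ = 16×3.783×10^7/(π×101.6) = 1.897×10^6 mm³.
d = 123.8 mm.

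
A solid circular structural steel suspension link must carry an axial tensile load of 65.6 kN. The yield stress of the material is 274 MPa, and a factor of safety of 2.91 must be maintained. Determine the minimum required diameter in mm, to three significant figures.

d = 29.8 mm

Allowable stress σ_allow = 274/2.91 = 94.16 MPa.
Required area A = F/σ_allow = 65600/94.16 = 696.7 mm².
A = πd²/4 → d = √(4A/π) = 29.78 mm.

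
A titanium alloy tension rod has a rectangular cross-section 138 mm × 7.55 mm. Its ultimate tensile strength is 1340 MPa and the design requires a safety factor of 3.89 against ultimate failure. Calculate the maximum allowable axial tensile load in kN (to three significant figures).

σ_allow = 1340/3.89 = 344.5 MPa.
A = 138×7.55 = 1042 mm².
F_allow = σ_allow × A = 344.5×1042 = 358900 N.

F_allow = 359 kN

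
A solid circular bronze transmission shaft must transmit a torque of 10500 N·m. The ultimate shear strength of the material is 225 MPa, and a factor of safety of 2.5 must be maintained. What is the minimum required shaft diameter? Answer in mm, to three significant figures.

d = 84.1 mm

Allowable shear stress τ_allow = 225/2.5 = 90.00 MPa.
For a solid shaft τ = 16T/(πd³), so d³ = 16T/(π τ_allow) = 16×1.0500×10^7/(π×90.00) = 594200 mm³.
d = (594200)^(1/3) = 84.07 mm.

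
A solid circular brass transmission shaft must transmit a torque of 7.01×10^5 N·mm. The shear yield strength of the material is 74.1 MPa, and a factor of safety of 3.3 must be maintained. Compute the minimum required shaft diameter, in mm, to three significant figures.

Allowable shear stress τ_allow = 74.1/3.3 = 22.45 MPa.
For a solid shaft τ = 16T/(πd³), so d³ = 16T/(π τ_allow) = 16×701000/(π×22.45) = 159000 mm³.
d = (159000)^(1/3) = 54.17 mm.

d = 54.2 mm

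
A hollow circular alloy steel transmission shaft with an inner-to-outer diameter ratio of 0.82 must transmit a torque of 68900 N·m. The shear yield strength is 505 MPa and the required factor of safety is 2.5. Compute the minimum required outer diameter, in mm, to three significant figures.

τ_allow = 505/2.5 = 202.0 MPa.
For a hollow shaft τ = 16T/[πd_o³(1−k⁴)] with k = 0.82, so 1−k⁴ = 0.5479.
d_o³ = 16T/[π τ_allow (1−k⁴)] = 16×6.8900×10^7/(π×202.0×0.5479) = 3.171×10^6 mm³.
d_o = 146.9 mm.

d_o = 147 mm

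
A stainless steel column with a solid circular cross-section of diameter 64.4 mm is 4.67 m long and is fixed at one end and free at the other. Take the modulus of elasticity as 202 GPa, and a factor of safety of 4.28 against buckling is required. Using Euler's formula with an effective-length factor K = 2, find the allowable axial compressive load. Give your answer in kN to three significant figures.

I = πd⁴/64 = π×64.4⁴/64 = 844300 mm⁴.
Effective length L_e = KL = 2×4.67 m = 9340 mm.
Euler critical load P_cr = π²EI/L_e² = π²×202000×844300/9340² = 19300 N.
P_allow = P_cr/n = 19300/4.28 = 4508 N.

P_allow = 4.51 kN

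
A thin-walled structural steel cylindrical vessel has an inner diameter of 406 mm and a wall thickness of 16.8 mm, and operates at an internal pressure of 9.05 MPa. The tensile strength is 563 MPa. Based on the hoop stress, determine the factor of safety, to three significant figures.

n = 5.15

σ_h = pD/(2t) = 9.05×406/(2×16.8) = 109.4 MPa.
n = 563/109.4 = 5.148.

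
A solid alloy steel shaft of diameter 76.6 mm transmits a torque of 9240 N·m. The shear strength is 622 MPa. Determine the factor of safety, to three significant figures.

τ = 16T/(πd³) = 16×9240000/(π×76.6³) = 104.7 MPa.
n = τ_limit/τ = 622/104.7 = 5.941.

n = 5.94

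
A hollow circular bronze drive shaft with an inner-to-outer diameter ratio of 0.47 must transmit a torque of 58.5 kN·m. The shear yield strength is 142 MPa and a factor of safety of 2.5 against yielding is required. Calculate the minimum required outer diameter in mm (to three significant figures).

τ_allow = 142/2.5 = 56.80 MPa.
For a hollow shaft τ = 16T/[πd_o³(1−k⁴)] with k = 0.47, so 1−k⁴ = 0.9512.
d_o³ = 16T/[π τ_allow (1−k⁴)] = 16×5.8500×10^7/(π×56.80×0.9512) = 5.514×10^6 mm³.
d_o = 176.7 mm.

d_o = 177 mm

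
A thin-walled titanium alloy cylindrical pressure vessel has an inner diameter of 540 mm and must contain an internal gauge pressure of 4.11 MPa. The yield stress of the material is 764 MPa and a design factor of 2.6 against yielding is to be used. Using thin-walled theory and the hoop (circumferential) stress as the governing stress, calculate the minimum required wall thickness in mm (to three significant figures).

t = 3.78 mm

σ_allow = 764/2.6 = 293.8 MPa.
Hoop stress σ_h = pD/(2t), so t = pD/(2σ_allow) = 4.11×540/(2×293.8) = 3.776 mm.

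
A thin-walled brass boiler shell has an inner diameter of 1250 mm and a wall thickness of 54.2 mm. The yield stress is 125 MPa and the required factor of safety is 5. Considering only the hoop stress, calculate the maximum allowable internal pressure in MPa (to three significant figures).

p_allow = 2.17 MPa

σ_allow = 125/5 = 25.00 MPa.
σ_h = pD/(2t) → p_allow = 2σ_allow t/D = 2×25.00×54.2/1250 = 2.168 MPa.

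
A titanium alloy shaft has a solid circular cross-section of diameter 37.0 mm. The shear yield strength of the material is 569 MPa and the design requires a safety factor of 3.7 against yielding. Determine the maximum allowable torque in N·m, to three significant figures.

τ_allow = 569/3.7 = 153.8 MPa.
For a solid shaft T_allow = τ_allow·πd³/16; πd³/16 = π×37.0³/16 = 9946 mm³.
T_allow = 153.8×9946 = 1.529×10^6 N·mm = 1529 N·m.

T_allow = 1530 N·m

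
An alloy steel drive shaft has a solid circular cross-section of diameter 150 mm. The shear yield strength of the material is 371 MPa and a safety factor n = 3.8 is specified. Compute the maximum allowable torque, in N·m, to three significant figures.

T_allow = 64700 N·m

τ_allow = 371/3.8 = 97.63 MPa.
For a solid shaft T_allow = τ_allow·πd³/16; πd³/16 = π×150³/16 = 662700 mm³.
T_allow = 97.63×662700 = 6.470×10^7 N·mm = 64700 N·m.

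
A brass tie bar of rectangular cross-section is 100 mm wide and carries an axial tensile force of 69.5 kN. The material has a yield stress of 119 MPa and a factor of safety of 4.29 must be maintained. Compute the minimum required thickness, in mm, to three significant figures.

σ_allow = 119/4.29 = 27.74 MPa.
Required area A = F/σ_allow = 69500/27.74 = 2506 mm².
t = A/w = 2506/100 = 25.06 mm.

t = 25.1 mm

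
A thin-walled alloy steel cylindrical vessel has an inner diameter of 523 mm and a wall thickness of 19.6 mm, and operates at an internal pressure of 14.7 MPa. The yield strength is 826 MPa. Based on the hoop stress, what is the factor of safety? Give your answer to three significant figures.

n = 4.21

σ_h = pD/(2t) = 14.7×523/(2×19.6) = 196.1 MPa.
n = 826/196.1 = 4.212.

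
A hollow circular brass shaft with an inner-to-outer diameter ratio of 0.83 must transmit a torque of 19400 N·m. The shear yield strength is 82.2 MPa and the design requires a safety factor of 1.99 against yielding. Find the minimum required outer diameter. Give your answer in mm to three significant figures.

τ_allow = 82.2/1.99 = 41.31 MPa.
For a hollow shaft τ = 16T/[πd_o³(1−k⁴)] with k = 0.83, so 1−k⁴ = 0.5254.
d_o³ = 16T/[π τ_allow (1−k⁴)] = 16×1.9400×10^7/(π×41.31×0.5254) = 4.552×10^6 mm³.
d_o = 165.7 mm.

d_o = 166 mm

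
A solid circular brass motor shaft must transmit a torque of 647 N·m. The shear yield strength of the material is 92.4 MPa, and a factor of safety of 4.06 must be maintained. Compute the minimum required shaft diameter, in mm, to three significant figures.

Allowable shear stress τ_allow = 92.4/4.06 = 22.76 MPa.
For a solid shaft τ = 16T/(πd³), so d³ = 16T/(π τ_allow) = 16×647000/(π×22.76) = 144800 mm³.
d = (144800)^(1/3) = 52.51 mm.

d = 52.5 mm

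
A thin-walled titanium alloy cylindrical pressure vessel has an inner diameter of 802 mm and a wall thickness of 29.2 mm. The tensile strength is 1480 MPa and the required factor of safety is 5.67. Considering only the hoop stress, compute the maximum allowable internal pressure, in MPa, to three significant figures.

σ_allow = 1480/5.67 = 261.0 MPa.
σ_h = pD/(2t) → p_allow = 2σ_allow t/D = 2×261.0×29.2/802 = 19.01 MPa.

p_allow = 19.0 MPa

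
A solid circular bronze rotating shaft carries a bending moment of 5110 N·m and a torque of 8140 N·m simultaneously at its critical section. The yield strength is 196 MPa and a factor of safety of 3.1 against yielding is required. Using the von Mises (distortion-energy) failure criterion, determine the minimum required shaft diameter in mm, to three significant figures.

σ_allow = σ_y/n = 196/3.1 = 63.23 MPa.
For a solid shaft σ_b = 32M/(πd³) and τ = 16T/(πd³), so the von Mises stress is σ' = (16/πd³)·√(4M²+3T²).
√(4M²+3T²) = √(4×(5.110×10^6)² + 3×(8.140×10^6)²) = 1.741×10^7 N·mm.
d³ = 16×1.741×10^7/(π×63.23) = 1.403×10^6 mm³.
d = 111.9 mm.

d = 112 mm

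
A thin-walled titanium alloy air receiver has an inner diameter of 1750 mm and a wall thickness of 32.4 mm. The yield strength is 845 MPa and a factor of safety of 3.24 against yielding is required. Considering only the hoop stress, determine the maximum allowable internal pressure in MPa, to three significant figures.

σ_allow = 845/3.24 = 260.8 MPa.
σ_h = pD/(2t) → p_allow = 2σ_allow t/D = 2×260.8×32.4/1750 = 9.657 MPa.

p_allow = 9.66 MPa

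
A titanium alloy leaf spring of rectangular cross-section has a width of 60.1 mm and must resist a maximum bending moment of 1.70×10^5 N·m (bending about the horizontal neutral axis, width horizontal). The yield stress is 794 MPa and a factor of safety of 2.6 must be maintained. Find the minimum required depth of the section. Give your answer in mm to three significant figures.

h = 236 mm

σ_allow = 794/2.6 = 305.4 MPa.
For a rectangular section σ = 6M/(bh²), so h² = 6M/(b σ_allow) = 6×1.7000×10^8/(60.1×305.4) = 55570 mm².
h = 235.7 mm.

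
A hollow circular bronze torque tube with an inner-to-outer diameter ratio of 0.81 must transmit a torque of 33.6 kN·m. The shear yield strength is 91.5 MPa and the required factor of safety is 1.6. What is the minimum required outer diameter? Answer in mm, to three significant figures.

d_o = 174 mm

τ_allow = 91.5/1.6 = 57.19 MPa.
For a hollow shaft τ = 16T/[πd_o³(1−k⁴)] with k = 0.81, so 1−k⁴ = 0.5695.
d_o³ = 16T/[π τ_allow (1−k⁴)] = 16×3.3600×10^7/(π×57.19×0.5695) = 5.254×10^6 mm³.
d_o = 173.8 mm.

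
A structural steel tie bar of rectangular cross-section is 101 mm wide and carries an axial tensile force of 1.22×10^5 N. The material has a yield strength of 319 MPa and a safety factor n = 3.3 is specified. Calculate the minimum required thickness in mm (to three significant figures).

t = 12.5 mm

σ_allow = 319/3.3 = 96.67 MPa.
Required area A = F/σ_allow = 122000/96.67 = 1262 mm².
t = A/w = 1262/101 = 12.50 mm.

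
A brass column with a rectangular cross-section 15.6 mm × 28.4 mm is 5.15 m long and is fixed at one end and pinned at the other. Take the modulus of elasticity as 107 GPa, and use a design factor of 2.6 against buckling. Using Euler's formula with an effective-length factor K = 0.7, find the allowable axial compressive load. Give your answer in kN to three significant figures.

Buckling occurs about the weak axis: I_min = h·b³/12 = 28.4×15.6³/12 = 8985 mm⁴ (b = 15.6 mm is the smaller dimension).
Effective length L_e = KL = 0.7×5.15 m = 3605 mm.
Euler critical load P_cr = π²EI/L_e² = π²×107000×8985/3605² = 730.1 N.
P_allow = P_cr/n = 730.1/2.6 = 280.8 N.

P_allow = 0.281 kN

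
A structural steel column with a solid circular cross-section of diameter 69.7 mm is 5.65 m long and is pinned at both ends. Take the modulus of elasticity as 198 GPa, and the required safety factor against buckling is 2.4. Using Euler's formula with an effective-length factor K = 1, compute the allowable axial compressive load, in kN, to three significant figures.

P_allow = 29.6 kN

I = πd⁴/64 = π×69.7⁴/64 = 1.159×10^6 mm⁴.
Effective length L_e = KL = 1×5.65 m = 5650 mm.
Euler critical load P_cr = π²EI/L_e² = π²×198000×1.159×10^6/5650² = 70920 N.
P_allow = P_cr/n = 70920/2.4 = 29550 N.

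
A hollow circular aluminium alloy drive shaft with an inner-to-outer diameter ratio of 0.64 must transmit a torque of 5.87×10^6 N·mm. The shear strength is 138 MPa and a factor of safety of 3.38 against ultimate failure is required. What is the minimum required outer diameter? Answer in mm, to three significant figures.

τ_allow = 138/3.38 = 40.83 MPa.
For a hollow shaft τ = 16T/[πd_o³(1−k⁴)] with k = 0.64, so 1−k⁴ = 0.8322.
d_o³ = 16T/[π τ_allow (1−k⁴)] = 16×5870000/(π×40.83×0.8322) = 879800 mm³.
d_o = 95.82 mm.

d_o = 95.8 mm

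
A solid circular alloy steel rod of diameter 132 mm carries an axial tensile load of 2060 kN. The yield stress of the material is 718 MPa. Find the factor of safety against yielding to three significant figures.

n = 4.77

A = πd²/4 = 13680 mm².
σ = F/A = 2060000/13680 = 150.5 MPa.
n = 718/150.5 = 4.770.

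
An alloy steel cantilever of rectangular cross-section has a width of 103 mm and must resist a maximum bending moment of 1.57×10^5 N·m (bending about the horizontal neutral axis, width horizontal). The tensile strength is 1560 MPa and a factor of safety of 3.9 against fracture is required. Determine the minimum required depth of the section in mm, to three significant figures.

h = 151 mm

σ_allow = 1560/3.9 = 400.0 MPa.
For a rectangular section σ = 6M/(bh²), so h² = 6M/(b σ_allow) = 6×1.5700×10^8/(103×400.0) = 22860 mm².
h = 151.2 mm.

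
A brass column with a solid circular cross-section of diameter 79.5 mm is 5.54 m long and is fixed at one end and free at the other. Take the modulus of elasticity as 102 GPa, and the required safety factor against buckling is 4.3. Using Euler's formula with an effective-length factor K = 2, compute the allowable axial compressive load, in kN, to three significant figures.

P_allow = 3.74 kN

I = πd⁴/64 = π×79.5⁴/64 = 1.961×10^6 mm⁴.
Effective length L_e = KL = 2×5.54 m = 11080 mm.
Euler critical load P_cr = π²EI/L_e² = π²×102000×1.961×10^6/11080² = 16080 N.
P_allow = P_cr/n = 16080/4.3 = 3739 N.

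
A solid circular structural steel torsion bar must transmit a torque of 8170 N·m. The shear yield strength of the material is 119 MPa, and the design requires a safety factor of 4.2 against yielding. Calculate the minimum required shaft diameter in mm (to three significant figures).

Allowable shear stress τ_allow = 119/4.2 = 28.33 MPa.
For a solid shaft τ = 16T/(πd³), so d³ = 16T/(π τ_allow) = 16×8170000/(π×28.33) = 1.469×10^6 mm³.
d = (1.469×10^6)^(1/3) = 113.7 mm.

d = 114 mm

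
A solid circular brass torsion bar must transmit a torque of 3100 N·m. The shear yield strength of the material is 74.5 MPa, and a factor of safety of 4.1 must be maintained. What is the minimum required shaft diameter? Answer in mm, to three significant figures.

d = 95.4 mm

Allowable shear stress τ_allow = 74.5/4.1 = 18.17 MPa.
For a solid shaft τ = 16T/(πd³), so d³ = 16T/(π τ_allow) = 16×3100000/(π×18.17) = 868900 mm³.
d = (868900)^(1/3) = 95.42 mm.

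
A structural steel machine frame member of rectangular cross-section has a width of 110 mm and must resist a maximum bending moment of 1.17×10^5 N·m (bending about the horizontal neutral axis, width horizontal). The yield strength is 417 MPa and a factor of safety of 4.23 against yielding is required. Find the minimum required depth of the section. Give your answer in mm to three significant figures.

σ_allow = 417/4.23 = 98.58 MPa.
For a rectangular section σ = 6M/(bh²), so h² = 6M/(b σ_allow) = 6×1.1700×10^8/(110×98.58) = 64740 mm².
h = 254.4 mm.

h = 254 mm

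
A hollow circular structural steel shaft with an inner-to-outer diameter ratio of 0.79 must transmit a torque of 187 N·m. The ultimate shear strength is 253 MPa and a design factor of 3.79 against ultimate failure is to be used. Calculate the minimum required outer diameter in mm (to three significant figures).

d_o = 28.6 mm

τ_allow = 253/3.79 = 66.75 MPa.
For a hollow shaft τ = 16T/[πd_o³(1−k⁴)] with k = 0.79, so 1−k⁴ = 0.6105.
d_o³ = 16T/[π τ_allow (1−k⁴)] = 16×187000/(π×66.75×0.6105) = 23370 mm³.
d_o = 28.59 mm.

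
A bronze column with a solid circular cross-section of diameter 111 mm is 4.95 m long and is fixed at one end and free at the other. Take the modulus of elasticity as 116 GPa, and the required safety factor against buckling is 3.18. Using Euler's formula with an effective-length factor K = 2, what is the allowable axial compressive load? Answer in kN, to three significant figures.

I = πd⁴/64 = π×111⁴/64 = 7.452×10^6 mm⁴.
Effective length L_e = KL = 2×4.95 m = 9900 mm.
Euler critical load P_cr = π²EI/L_e² = π²×116000×7.452×10^6/9900² = 87050 N.
P_allow = P_cr/n = 87050/3.18 = 27370 N.

P_allow = 27.4 kN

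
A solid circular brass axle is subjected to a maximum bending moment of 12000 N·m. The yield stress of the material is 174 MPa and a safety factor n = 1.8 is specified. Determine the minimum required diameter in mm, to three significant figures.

d = 108 mm

σ_allow = 174/1.8 = 96.67 MPa.
For a solid circular section σ = 32M/(πd³), so d³ = 32M/(π σ_allow) = 32×1.2000×10^7/(π×96.67) = 1.264×10^6 mm³.
d = 108.1 mm.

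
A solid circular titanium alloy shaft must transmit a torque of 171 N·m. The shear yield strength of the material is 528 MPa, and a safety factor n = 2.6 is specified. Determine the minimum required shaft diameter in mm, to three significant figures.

d = 16.2 mm

Allowable shear stress τ_allow = 528/2.6 = 203.1 MPa.
For a solid shaft τ = 16T/(πd³), so d³ = 16T/(π τ_allow) = 16×171000/(π×203.1) = 4289 mm³.
d = (4289)^(1/3) = 16.25 mm.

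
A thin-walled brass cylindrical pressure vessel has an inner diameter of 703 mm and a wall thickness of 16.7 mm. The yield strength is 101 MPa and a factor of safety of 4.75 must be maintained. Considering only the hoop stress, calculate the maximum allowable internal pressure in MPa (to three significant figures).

p_allow = 1.01 MPa

σ_allow = 101/4.75 = 21.26 MPa.
σ_h = pD/(2t) → p_allow = 2σ_allow t/D = 2×21.26×16.7/703 = 1.010 MPa.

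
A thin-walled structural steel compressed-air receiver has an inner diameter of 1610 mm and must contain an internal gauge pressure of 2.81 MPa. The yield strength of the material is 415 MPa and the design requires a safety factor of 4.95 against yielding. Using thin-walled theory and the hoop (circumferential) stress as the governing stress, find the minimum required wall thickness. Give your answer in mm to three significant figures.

σ_allow = 415/4.95 = 83.84 MPa.
Hoop stress σ_h = pD/(2t), so t = pD/(2σ_allow) = 2.81×1610/(2×83.84) = 26.98 mm.

t = 27.0 mm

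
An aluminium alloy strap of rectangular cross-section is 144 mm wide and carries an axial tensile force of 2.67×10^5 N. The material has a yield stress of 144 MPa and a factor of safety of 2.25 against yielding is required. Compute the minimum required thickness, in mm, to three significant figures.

t = 29.0 mm

σ_allow = 144/2.25 = 64.00 MPa.
Required area A = F/σ_allow = 267000/64.00 = 4172 mm².
t = A/w = 4172/144 = 28.97 mm.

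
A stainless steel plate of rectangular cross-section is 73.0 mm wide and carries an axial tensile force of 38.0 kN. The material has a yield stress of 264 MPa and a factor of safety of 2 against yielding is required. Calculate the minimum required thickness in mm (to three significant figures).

t = 3.94 mm

σ_allow = 264/2 = 132.0 MPa.
Required area A = F/σ_allow = 38000/132.0 = 287.9 mm².
t = A/w = 287.9/73.0 = 3.944 mm.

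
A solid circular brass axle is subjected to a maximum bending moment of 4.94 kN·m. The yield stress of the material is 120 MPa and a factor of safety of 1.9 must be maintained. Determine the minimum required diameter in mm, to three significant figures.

σ_allow = 120/1.9 = 63.16 MPa.
For a solid circular section σ = 32M/(πd³), so d³ = 32M/(π σ_allow) = 32×4940000/(π×63.16) = 796700 mm³.
d = 92.70 mm.

d = 92.7 mm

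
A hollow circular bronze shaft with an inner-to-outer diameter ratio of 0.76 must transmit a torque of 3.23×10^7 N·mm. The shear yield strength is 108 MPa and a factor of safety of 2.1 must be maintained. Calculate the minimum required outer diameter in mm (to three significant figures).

d_o = 169 mm

τ_allow = 108/2.1 = 51.43 MPa.
For a hollow shaft τ = 16T/[πd_o³(1−k⁴)] with k = 0.76, so 1−k⁴ = 0.6664.
d_o³ = 16T/[π τ_allow (1−k⁴)] = 16×3.2300×10^7/(π×51.43×0.6664) = 4.800×10^6 mm³.
d_o = 168.7 mm.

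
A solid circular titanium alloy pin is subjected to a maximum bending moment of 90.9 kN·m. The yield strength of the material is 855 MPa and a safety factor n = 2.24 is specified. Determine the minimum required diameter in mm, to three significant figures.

d = 134 mm

σ_allow = 855/2.24 = 381.7 MPa.
For a solid circular section σ = 32M/(πd³), so d³ = 32M/(π σ_allow) = 32×9.0900×10^7/(π×381.7) = 2.426×10^6 mm³.
d = 134.4 mm.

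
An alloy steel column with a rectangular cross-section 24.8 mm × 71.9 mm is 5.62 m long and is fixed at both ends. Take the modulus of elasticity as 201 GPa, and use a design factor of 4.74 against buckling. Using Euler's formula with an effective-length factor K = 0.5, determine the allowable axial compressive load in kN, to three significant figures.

P_allow = 4.84 kN

Buckling occurs about the weak axis: I_min = h·b³/12 = 71.9×24.8³/12 = 91390 mm⁴ (b = 24.8 mm is the smaller dimension).
Effective length L_e = KL = 0.5×5.62 m = 2810 mm.
Euler critical load P_cr = π²EI/L_e² = π²×201000×91390/2810² = 22960 N.
P_allow = P_cr/n = 22960/4.74 = 4844 N.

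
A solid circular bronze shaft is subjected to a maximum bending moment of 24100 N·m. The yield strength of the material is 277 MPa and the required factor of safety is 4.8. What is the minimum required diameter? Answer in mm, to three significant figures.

σ_allow = 277/4.8 = 57.71 MPa.
For a solid circular section σ = 32M/(πd³), so d³ = 32M/(π σ_allow) = 32×2.4100×10^7/(π×57.71) = 4.254×10^6 mm³.
d = 162.0 mm.

d = 162 mm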